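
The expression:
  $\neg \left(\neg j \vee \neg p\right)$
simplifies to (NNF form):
$j \wedge p$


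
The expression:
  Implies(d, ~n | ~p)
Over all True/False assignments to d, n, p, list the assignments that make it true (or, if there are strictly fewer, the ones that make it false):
is false only for:
  d=True, n=True, p=True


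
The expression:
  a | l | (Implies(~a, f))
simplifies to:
a | f | l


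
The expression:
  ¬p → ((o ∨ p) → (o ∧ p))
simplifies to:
p ∨ ¬o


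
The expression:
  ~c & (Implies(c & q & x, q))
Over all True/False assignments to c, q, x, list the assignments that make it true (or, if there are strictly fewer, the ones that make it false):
is true only for:
  c=False, q=False, x=False;
  c=False, q=False, x=True;
  c=False, q=True, x=False;
  c=False, q=True, x=True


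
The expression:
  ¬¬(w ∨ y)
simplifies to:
w ∨ y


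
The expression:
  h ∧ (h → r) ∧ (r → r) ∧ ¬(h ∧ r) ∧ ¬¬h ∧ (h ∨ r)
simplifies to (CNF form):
False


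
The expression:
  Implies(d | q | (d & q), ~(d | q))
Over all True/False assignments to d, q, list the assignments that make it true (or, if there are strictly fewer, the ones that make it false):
is true only for:
  d=False, q=False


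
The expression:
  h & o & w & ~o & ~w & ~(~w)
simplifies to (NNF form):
False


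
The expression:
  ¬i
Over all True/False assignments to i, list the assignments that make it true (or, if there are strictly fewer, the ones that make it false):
is true only for:
  i=False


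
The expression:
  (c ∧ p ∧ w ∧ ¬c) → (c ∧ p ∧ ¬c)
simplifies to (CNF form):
True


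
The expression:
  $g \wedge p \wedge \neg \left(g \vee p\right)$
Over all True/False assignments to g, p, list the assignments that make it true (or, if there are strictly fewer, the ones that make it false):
is never true.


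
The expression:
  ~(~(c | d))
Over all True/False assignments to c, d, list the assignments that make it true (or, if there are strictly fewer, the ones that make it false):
is false only for:
  c=False, d=False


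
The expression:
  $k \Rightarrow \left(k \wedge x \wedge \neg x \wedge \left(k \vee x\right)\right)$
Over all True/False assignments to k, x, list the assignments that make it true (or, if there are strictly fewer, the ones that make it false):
is true only for:
  k=False, x=False;
  k=False, x=True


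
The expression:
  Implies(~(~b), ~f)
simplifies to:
~b | ~f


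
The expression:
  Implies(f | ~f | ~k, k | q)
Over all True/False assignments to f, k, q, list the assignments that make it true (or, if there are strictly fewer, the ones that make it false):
is false only for:
  f=False, k=False, q=False;
  f=True, k=False, q=False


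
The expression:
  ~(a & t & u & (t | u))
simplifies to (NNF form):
~a | ~t | ~u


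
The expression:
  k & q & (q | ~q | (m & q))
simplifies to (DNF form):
k & q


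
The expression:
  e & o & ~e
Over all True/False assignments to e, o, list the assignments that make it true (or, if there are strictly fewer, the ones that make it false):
is never true.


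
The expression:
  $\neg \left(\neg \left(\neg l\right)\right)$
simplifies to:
$\neg l$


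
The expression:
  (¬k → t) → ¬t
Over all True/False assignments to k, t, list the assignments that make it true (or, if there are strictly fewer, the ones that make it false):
is true only for:
  k=False, t=False;
  k=True, t=False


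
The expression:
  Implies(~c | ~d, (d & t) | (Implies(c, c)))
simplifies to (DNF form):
True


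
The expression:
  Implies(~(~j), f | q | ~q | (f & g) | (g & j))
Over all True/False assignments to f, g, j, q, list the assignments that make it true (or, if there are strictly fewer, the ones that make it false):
is always true.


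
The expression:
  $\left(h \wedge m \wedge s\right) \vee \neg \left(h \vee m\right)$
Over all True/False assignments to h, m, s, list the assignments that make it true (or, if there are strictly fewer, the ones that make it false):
is true only for:
  h=False, m=False, s=False;
  h=False, m=False, s=True;
  h=True, m=True, s=True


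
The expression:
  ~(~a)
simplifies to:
a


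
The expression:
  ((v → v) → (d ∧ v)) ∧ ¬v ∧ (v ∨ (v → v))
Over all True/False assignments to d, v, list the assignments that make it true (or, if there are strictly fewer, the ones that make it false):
is never true.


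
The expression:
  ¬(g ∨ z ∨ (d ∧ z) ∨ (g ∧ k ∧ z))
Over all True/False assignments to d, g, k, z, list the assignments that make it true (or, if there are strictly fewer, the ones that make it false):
is true only for:
  d=False, g=False, k=False, z=False;
  d=False, g=False, k=True, z=False;
  d=True, g=False, k=False, z=False;
  d=True, g=False, k=True, z=False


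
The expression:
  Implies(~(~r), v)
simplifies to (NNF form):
v | ~r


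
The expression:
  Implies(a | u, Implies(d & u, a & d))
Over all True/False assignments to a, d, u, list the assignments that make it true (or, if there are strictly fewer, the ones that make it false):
is false only for:
  a=False, d=True, u=True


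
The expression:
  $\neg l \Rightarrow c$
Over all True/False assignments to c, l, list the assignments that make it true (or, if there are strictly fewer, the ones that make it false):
is false only for:
  c=False, l=False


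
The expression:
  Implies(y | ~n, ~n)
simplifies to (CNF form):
~n | ~y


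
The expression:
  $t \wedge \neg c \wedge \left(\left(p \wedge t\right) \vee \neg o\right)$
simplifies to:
$t \wedge \neg c \wedge \left(p \vee \neg o\right)$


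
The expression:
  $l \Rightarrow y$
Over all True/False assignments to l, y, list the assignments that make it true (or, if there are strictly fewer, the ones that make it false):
is false only for:
  l=True, y=False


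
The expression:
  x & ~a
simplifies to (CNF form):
x & ~a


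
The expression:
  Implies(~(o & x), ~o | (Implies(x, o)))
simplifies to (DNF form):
True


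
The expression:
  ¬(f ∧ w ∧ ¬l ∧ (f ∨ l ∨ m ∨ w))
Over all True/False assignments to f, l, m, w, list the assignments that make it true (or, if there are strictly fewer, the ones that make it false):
is false only for:
  f=True, l=False, m=False, w=True;
  f=True, l=False, m=True, w=True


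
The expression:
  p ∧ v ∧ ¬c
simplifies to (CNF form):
p ∧ v ∧ ¬c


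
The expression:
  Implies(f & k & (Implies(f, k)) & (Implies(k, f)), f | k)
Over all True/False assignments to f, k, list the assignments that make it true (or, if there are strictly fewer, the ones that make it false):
is always true.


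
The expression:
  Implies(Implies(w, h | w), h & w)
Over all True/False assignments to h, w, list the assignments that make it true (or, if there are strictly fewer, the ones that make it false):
is true only for:
  h=True, w=True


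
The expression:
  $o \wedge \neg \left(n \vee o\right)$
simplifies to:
$\text{False}$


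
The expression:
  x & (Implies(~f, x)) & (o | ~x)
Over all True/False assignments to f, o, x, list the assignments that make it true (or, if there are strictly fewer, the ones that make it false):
is true only for:
  f=False, o=True, x=True;
  f=True, o=True, x=True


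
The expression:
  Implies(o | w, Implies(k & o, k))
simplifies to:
True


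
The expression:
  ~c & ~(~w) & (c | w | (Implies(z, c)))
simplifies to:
w & ~c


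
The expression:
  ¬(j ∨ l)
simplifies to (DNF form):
¬j ∧ ¬l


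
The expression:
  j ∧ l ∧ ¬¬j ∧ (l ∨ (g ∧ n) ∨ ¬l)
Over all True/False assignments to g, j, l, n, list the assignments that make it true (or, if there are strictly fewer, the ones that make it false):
is true only for:
  g=False, j=True, l=True, n=False;
  g=False, j=True, l=True, n=True;
  g=True, j=True, l=True, n=False;
  g=True, j=True, l=True, n=True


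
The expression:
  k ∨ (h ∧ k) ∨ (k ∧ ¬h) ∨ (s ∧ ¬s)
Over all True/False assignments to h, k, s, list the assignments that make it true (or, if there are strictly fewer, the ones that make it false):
is true only for:
  h=False, k=True, s=False;
  h=False, k=True, s=True;
  h=True, k=True, s=False;
  h=True, k=True, s=True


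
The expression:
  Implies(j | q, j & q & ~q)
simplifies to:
~j & ~q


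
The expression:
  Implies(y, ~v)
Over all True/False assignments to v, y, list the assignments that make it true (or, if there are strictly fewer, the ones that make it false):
is false only for:
  v=True, y=True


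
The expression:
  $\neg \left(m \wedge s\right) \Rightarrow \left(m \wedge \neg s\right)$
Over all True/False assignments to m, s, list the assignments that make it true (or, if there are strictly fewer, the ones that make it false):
is true only for:
  m=True, s=False;
  m=True, s=True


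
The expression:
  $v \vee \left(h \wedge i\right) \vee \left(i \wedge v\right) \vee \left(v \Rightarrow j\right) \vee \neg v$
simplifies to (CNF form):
$\text{True}$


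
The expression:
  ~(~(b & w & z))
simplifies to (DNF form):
b & w & z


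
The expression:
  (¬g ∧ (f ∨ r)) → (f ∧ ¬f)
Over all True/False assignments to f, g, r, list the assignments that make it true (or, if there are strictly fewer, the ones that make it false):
is false only for:
  f=False, g=False, r=True;
  f=True, g=False, r=False;
  f=True, g=False, r=True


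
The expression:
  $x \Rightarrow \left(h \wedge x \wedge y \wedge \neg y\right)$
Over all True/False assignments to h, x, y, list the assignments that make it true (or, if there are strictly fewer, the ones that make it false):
is true only for:
  h=False, x=False, y=False;
  h=False, x=False, y=True;
  h=True, x=False, y=False;
  h=True, x=False, y=True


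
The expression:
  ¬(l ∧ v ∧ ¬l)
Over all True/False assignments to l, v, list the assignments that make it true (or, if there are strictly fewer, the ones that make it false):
is always true.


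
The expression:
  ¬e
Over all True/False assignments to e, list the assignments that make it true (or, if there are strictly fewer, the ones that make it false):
is true only for:
  e=False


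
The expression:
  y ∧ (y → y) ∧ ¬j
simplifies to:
y ∧ ¬j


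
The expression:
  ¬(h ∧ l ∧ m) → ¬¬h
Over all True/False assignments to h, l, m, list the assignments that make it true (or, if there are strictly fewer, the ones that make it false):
is true only for:
  h=True, l=False, m=False;
  h=True, l=False, m=True;
  h=True, l=True, m=False;
  h=True, l=True, m=True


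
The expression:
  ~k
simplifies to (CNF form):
~k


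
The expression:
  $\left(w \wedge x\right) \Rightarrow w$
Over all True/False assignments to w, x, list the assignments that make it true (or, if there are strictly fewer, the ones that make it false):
is always true.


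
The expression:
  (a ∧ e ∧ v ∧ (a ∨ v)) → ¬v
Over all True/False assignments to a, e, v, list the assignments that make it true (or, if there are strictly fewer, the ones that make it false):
is false only for:
  a=True, e=True, v=True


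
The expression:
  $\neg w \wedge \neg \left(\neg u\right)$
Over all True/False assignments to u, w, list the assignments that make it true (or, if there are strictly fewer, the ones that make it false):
is true only for:
  u=True, w=False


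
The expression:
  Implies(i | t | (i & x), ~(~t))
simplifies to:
t | ~i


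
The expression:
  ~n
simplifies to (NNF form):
~n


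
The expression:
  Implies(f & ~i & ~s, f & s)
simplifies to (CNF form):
i | s | ~f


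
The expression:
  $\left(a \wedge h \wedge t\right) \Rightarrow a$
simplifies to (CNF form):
$\text{True}$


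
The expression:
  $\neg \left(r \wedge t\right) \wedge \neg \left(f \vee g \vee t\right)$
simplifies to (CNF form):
$\neg f \wedge \neg g \wedge \neg t$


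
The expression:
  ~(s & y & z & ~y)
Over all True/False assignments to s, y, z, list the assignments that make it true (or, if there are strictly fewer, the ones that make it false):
is always true.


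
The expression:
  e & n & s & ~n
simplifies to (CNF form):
False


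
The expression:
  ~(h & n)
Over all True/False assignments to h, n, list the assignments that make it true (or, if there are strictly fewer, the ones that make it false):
is false only for:
  h=True, n=True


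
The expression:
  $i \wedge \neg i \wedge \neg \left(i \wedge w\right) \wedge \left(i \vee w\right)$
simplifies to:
$\text{False}$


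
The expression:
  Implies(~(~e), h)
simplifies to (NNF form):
h | ~e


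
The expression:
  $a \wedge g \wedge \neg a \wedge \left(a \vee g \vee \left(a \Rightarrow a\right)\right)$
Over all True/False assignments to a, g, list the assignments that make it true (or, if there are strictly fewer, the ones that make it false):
is never true.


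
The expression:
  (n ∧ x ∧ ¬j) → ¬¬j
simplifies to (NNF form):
j ∨ ¬n ∨ ¬x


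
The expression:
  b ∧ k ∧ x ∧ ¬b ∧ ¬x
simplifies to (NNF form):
False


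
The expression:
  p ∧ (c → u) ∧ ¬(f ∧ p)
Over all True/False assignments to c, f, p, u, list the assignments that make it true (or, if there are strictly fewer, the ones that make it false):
is true only for:
  c=False, f=False, p=True, u=False;
  c=False, f=False, p=True, u=True;
  c=True, f=False, p=True, u=True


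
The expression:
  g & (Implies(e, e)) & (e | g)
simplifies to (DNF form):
g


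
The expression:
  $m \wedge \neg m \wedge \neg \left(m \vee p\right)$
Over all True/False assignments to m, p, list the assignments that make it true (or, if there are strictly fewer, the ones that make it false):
is never true.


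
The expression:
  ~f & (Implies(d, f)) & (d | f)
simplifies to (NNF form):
False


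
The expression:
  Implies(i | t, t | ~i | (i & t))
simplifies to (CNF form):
t | ~i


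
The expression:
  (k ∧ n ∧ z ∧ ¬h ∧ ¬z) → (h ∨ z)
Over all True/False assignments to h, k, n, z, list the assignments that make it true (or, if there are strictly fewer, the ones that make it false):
is always true.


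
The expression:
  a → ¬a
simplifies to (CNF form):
¬a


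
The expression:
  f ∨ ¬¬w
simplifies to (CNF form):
f ∨ w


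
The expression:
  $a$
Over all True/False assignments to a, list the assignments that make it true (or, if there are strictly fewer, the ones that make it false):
is true only for:
  a=True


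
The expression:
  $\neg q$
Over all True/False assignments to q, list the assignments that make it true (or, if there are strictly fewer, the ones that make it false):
is true only for:
  q=False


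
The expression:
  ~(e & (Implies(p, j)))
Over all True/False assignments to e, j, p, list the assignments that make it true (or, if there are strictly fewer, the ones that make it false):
is false only for:
  e=True, j=False, p=False;
  e=True, j=True, p=False;
  e=True, j=True, p=True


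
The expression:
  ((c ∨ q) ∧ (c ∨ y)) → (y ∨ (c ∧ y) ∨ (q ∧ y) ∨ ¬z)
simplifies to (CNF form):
y ∨ ¬c ∨ ¬z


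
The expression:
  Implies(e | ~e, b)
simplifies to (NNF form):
b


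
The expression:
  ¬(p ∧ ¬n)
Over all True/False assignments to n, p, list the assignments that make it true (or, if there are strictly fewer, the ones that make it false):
is false only for:
  n=False, p=True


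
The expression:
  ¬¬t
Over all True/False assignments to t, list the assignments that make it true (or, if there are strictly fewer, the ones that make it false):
is true only for:
  t=True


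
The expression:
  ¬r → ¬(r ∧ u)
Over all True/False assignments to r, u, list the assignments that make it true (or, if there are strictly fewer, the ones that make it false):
is always true.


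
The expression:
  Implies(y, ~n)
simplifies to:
~n | ~y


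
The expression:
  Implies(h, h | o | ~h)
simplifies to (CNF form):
True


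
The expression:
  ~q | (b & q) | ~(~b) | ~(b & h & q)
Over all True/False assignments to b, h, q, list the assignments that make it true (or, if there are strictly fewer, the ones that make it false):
is always true.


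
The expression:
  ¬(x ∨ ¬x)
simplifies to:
False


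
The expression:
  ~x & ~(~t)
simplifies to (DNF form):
t & ~x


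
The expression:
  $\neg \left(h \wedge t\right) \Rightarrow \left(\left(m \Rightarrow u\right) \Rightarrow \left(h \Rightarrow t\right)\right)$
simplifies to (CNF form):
$\left(m \vee t \vee \neg h\right) \wedge \left(t \vee \neg h \vee \neg u\right)$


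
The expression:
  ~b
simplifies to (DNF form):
~b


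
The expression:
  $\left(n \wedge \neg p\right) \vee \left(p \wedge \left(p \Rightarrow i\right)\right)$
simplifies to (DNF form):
$\left(i \wedge p\right) \vee \left(n \wedge \neg p\right)$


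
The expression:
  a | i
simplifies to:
a | i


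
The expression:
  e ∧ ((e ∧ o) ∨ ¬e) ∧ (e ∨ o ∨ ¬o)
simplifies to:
e ∧ o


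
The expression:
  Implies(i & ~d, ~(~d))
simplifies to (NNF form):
d | ~i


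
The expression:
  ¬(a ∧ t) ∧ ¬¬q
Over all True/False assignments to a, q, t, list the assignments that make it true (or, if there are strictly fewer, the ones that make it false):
is true only for:
  a=False, q=True, t=False;
  a=False, q=True, t=True;
  a=True, q=True, t=False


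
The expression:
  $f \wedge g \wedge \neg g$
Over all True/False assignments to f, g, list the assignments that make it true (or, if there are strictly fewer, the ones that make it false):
is never true.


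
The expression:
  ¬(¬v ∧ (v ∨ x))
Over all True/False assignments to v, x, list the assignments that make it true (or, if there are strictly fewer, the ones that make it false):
is false only for:
  v=False, x=True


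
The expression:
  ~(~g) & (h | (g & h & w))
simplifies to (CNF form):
g & h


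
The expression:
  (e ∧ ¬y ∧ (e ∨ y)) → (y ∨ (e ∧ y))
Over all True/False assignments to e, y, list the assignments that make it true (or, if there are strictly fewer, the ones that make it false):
is false only for:
  e=True, y=False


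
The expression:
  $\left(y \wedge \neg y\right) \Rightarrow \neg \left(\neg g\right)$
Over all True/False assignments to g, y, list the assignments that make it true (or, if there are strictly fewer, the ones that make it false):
is always true.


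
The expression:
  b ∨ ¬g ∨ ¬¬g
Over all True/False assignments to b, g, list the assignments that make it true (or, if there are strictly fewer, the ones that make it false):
is always true.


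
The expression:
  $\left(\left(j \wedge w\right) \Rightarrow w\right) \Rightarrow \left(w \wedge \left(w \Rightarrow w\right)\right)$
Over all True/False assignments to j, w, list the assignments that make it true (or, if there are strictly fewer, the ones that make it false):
is true only for:
  j=False, w=True;
  j=True, w=True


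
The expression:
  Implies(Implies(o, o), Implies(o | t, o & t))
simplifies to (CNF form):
(o | ~t) & (t | ~o)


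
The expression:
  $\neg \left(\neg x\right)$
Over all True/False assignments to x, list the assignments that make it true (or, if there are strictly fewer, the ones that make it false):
is true only for:
  x=True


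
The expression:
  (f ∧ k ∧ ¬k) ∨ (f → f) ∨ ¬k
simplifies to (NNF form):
True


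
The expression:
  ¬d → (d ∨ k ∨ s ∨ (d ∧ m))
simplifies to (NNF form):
d ∨ k ∨ s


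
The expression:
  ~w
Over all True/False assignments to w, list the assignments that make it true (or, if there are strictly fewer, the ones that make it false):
is true only for:
  w=False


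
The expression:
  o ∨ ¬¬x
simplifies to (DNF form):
o ∨ x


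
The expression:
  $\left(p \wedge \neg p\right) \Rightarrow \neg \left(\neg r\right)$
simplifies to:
$\text{True}$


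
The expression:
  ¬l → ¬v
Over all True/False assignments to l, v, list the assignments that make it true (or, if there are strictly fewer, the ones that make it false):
is false only for:
  l=False, v=True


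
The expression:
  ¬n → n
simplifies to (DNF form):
n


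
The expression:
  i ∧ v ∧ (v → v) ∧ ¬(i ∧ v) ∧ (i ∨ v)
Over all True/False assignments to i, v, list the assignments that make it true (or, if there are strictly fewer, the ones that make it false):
is never true.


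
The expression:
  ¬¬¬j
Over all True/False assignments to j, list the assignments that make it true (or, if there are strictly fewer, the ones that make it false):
is true only for:
  j=False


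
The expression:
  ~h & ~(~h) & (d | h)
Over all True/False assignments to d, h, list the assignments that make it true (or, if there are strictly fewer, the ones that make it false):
is never true.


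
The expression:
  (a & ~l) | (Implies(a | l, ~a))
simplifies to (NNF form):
~a | ~l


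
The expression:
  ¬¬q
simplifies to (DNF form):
q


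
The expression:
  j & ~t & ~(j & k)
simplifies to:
j & ~k & ~t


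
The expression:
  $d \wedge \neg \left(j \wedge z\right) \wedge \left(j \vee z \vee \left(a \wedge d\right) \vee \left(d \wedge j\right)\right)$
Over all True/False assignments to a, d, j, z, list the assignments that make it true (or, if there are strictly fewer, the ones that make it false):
is true only for:
  a=False, d=True, j=False, z=True;
  a=False, d=True, j=True, z=False;
  a=True, d=True, j=False, z=False;
  a=True, d=True, j=False, z=True;
  a=True, d=True, j=True, z=False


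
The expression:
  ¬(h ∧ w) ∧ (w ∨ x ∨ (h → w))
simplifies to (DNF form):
(x ∧ ¬w) ∨ ¬h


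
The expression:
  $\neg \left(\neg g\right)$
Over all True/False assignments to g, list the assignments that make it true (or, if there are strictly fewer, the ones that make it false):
is true only for:
  g=True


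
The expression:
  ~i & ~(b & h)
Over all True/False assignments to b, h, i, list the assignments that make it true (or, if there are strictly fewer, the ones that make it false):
is true only for:
  b=False, h=False, i=False;
  b=False, h=True, i=False;
  b=True, h=False, i=False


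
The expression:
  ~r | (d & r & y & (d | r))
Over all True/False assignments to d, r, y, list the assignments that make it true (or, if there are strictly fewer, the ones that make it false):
is false only for:
  d=False, r=True, y=False;
  d=False, r=True, y=True;
  d=True, r=True, y=False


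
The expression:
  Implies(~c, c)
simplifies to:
c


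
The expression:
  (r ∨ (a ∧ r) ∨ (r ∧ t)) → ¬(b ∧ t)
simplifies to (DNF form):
¬b ∨ ¬r ∨ ¬t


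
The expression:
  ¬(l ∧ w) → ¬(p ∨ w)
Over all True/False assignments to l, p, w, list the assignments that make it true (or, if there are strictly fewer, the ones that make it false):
is true only for:
  l=False, p=False, w=False;
  l=True, p=False, w=False;
  l=True, p=False, w=True;
  l=True, p=True, w=True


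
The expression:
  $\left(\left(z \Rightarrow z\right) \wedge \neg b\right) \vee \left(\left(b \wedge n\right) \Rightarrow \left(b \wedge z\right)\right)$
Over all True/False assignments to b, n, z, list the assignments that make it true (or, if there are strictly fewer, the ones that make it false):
is false only for:
  b=True, n=True, z=False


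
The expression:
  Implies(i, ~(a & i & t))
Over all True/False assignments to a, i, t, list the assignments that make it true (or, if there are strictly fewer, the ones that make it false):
is false only for:
  a=True, i=True, t=True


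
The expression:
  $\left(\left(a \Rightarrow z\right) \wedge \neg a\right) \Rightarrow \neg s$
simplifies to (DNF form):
$a \vee \neg s$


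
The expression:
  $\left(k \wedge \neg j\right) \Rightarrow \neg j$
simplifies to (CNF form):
$\text{True}$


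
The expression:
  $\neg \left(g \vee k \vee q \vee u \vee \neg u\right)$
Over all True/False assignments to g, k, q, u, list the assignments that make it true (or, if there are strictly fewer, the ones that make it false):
is never true.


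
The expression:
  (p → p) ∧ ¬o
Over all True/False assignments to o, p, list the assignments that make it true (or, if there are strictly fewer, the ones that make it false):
is true only for:
  o=False, p=False;
  o=False, p=True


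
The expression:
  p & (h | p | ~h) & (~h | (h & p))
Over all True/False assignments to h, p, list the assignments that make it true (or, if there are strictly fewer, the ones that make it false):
is true only for:
  h=False, p=True;
  h=True, p=True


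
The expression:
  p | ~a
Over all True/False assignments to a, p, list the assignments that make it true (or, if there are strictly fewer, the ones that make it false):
is false only for:
  a=True, p=False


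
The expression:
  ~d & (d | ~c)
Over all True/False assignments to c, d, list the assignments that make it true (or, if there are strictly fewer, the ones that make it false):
is true only for:
  c=False, d=False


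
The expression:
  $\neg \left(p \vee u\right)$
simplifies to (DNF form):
$\neg p \wedge \neg u$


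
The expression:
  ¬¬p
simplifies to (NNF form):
p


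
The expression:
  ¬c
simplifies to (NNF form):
¬c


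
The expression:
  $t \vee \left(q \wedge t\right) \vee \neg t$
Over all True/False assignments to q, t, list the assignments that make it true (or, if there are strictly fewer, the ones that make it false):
is always true.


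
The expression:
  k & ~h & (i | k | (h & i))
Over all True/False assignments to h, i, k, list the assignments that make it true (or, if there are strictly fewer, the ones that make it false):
is true only for:
  h=False, i=False, k=True;
  h=False, i=True, k=True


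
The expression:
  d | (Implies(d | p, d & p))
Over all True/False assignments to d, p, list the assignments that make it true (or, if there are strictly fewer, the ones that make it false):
is false only for:
  d=False, p=True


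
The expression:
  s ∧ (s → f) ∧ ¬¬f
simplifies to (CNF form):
f ∧ s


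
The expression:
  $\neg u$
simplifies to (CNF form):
$\neg u$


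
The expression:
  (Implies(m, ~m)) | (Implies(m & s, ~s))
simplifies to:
~m | ~s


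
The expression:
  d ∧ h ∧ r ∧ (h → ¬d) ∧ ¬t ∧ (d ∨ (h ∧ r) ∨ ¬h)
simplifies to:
False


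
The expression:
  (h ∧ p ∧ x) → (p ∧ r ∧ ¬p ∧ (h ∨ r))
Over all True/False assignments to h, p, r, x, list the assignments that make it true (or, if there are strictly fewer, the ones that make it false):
is false only for:
  h=True, p=True, r=False, x=True;
  h=True, p=True, r=True, x=True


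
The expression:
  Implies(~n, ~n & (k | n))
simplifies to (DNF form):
k | n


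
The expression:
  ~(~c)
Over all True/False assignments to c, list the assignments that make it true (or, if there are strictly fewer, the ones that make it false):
is true only for:
  c=True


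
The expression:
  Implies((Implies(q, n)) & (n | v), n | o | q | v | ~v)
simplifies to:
True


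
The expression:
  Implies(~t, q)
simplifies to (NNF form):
q | t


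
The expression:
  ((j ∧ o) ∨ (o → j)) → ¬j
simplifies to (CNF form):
¬j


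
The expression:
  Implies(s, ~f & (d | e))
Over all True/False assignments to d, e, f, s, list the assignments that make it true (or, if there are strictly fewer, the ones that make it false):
is false only for:
  d=False, e=False, f=False, s=True;
  d=False, e=False, f=True, s=True;
  d=False, e=True, f=True, s=True;
  d=True, e=False, f=True, s=True;
  d=True, e=True, f=True, s=True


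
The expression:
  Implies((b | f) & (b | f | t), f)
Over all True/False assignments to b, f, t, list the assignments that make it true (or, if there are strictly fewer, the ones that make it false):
is false only for:
  b=True, f=False, t=False;
  b=True, f=False, t=True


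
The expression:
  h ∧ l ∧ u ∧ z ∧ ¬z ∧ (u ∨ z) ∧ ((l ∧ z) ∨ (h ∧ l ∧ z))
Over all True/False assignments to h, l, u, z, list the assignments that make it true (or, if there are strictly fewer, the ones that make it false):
is never true.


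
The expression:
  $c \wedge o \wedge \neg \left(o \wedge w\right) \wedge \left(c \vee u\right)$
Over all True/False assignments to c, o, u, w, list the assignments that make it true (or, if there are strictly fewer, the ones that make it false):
is true only for:
  c=True, o=True, u=False, w=False;
  c=True, o=True, u=True, w=False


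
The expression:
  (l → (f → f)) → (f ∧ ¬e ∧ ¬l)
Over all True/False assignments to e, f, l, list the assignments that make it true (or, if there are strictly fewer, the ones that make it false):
is true only for:
  e=False, f=True, l=False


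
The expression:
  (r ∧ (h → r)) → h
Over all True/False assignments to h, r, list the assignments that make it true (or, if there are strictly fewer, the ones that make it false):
is false only for:
  h=False, r=True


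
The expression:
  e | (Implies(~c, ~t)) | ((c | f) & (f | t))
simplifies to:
c | e | f | ~t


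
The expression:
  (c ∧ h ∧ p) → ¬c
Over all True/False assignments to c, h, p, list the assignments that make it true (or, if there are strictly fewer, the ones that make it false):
is false only for:
  c=True, h=True, p=True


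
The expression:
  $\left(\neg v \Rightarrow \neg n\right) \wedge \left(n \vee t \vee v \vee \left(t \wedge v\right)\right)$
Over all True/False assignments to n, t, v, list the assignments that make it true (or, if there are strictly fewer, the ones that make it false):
is false only for:
  n=False, t=False, v=False;
  n=True, t=False, v=False;
  n=True, t=True, v=False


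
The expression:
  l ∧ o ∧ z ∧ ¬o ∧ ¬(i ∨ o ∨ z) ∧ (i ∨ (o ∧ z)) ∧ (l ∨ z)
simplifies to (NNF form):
False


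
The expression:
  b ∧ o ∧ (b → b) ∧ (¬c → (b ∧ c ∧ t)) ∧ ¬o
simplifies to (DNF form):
False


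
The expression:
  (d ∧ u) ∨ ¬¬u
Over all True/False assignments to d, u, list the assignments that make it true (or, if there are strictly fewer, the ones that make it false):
is true only for:
  d=False, u=True;
  d=True, u=True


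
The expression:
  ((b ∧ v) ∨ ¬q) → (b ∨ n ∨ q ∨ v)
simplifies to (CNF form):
b ∨ n ∨ q ∨ v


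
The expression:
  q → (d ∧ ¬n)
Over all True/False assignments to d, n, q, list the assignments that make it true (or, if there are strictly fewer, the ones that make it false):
is false only for:
  d=False, n=False, q=True;
  d=False, n=True, q=True;
  d=True, n=True, q=True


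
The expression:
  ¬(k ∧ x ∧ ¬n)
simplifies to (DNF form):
n ∨ ¬k ∨ ¬x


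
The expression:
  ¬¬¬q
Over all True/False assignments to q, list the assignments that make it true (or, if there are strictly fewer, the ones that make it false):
is true only for:
  q=False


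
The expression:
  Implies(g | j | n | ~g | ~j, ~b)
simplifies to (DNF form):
~b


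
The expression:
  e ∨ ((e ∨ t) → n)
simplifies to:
e ∨ n ∨ ¬t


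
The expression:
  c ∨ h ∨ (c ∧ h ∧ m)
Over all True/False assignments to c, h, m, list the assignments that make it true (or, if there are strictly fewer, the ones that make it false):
is false only for:
  c=False, h=False, m=False;
  c=False, h=False, m=True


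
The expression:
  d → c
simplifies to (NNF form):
c ∨ ¬d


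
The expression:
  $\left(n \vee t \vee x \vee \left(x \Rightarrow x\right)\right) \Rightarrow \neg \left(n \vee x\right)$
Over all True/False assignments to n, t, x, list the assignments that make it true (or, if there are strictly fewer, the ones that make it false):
is true only for:
  n=False, t=False, x=False;
  n=False, t=True, x=False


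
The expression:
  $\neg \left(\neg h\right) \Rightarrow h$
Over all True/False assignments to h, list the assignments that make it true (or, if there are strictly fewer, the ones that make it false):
is always true.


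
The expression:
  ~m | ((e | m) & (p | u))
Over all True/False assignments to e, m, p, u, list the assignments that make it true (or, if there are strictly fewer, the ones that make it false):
is false only for:
  e=False, m=True, p=False, u=False;
  e=True, m=True, p=False, u=False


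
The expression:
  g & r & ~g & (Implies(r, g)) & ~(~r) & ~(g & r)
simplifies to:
False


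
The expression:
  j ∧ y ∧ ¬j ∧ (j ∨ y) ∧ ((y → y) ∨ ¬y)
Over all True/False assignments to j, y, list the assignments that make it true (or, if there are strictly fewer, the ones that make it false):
is never true.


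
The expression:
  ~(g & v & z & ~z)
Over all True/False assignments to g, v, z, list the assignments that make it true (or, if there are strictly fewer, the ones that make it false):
is always true.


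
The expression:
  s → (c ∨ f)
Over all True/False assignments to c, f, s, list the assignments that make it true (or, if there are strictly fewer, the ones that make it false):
is false only for:
  c=False, f=False, s=True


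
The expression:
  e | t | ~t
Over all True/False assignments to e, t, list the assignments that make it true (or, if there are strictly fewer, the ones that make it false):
is always true.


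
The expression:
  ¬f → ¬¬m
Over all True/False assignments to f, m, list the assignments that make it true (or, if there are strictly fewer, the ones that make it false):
is false only for:
  f=False, m=False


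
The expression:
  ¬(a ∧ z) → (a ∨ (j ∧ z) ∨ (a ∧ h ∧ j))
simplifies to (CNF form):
(a ∨ j) ∧ (a ∨ z)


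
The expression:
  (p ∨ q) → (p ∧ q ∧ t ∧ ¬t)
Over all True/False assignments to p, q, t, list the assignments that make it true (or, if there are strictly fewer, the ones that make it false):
is true only for:
  p=False, q=False, t=False;
  p=False, q=False, t=True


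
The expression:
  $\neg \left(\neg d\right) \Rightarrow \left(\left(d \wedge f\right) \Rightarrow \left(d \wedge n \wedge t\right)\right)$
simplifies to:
$\left(n \wedge t\right) \vee \neg d \vee \neg f$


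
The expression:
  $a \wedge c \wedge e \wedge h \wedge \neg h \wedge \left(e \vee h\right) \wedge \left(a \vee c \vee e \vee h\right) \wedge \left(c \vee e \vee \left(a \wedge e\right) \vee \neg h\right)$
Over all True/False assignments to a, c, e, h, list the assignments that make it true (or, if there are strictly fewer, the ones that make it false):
is never true.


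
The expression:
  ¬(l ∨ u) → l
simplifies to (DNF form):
l ∨ u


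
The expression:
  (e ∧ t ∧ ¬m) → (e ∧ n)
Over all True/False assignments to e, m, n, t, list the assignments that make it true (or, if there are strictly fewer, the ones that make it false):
is false only for:
  e=True, m=False, n=False, t=True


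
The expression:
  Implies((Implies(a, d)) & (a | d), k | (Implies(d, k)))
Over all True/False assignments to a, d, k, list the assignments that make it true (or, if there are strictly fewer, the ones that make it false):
is false only for:
  a=False, d=True, k=False;
  a=True, d=True, k=False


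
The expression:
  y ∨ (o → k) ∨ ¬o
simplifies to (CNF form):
k ∨ y ∨ ¬o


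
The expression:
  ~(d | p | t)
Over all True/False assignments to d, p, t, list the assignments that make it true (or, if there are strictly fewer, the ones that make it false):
is true only for:
  d=False, p=False, t=False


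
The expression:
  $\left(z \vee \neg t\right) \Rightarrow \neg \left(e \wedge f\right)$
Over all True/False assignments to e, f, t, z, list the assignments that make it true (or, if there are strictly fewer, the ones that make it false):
is false only for:
  e=True, f=True, t=False, z=False;
  e=True, f=True, t=False, z=True;
  e=True, f=True, t=True, z=True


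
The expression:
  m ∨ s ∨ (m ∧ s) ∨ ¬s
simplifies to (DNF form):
True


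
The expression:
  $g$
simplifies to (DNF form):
$g$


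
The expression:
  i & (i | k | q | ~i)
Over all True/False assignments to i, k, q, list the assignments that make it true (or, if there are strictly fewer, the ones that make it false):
is true only for:
  i=True, k=False, q=False;
  i=True, k=False, q=True;
  i=True, k=True, q=False;
  i=True, k=True, q=True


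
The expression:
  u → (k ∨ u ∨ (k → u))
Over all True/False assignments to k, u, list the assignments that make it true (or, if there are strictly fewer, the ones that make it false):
is always true.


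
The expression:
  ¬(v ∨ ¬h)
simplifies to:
h ∧ ¬v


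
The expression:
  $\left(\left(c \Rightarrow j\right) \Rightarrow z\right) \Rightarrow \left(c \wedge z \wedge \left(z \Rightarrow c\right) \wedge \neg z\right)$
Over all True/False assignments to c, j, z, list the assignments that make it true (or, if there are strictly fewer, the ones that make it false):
is true only for:
  c=False, j=False, z=False;
  c=False, j=True, z=False;
  c=True, j=True, z=False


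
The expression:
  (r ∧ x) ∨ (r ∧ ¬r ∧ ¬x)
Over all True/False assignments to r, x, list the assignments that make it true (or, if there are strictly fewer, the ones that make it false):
is true only for:
  r=True, x=True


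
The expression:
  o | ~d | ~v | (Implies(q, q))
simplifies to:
True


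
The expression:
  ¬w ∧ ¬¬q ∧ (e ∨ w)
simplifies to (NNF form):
e ∧ q ∧ ¬w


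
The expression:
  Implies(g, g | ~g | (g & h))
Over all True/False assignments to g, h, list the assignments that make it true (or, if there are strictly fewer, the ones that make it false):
is always true.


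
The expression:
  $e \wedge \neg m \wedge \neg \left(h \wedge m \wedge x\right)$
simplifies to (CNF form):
$e \wedge \neg m$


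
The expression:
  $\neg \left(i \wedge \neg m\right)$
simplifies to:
$m \vee \neg i$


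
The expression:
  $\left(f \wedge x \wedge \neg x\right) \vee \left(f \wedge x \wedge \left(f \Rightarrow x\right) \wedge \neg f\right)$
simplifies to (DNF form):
$\text{False}$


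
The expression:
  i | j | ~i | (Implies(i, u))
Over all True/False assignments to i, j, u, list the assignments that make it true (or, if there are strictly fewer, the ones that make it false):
is always true.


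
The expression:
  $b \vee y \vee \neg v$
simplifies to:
$b \vee y \vee \neg v$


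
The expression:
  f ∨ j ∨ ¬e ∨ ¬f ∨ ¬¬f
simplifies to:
True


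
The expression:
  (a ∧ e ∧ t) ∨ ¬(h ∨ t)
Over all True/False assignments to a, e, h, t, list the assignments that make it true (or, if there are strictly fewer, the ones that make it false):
is true only for:
  a=False, e=False, h=False, t=False;
  a=False, e=True, h=False, t=False;
  a=True, e=False, h=False, t=False;
  a=True, e=True, h=False, t=False;
  a=True, e=True, h=False, t=True;
  a=True, e=True, h=True, t=True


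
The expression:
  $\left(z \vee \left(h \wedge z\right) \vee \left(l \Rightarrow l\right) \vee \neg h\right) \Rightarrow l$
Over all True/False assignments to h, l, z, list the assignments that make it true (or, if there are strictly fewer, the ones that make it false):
is true only for:
  h=False, l=True, z=False;
  h=False, l=True, z=True;
  h=True, l=True, z=False;
  h=True, l=True, z=True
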